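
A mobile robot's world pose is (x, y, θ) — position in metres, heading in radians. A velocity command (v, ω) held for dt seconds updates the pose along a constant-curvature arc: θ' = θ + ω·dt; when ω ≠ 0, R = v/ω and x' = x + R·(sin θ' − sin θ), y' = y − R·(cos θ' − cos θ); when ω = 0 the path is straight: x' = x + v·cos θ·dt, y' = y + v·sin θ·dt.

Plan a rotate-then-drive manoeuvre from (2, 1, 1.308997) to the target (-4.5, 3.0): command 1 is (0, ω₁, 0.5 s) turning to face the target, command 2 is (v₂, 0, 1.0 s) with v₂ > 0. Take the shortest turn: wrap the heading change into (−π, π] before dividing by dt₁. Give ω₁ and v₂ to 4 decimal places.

ω₁ = 3.0682, v₂ = 6.8007

heading to target = atan2(3−1, -4.5−2) = 2.8431
Δθ = wrap(2.8431 − 1.3090) = 1.5341; ω₁ = Δθ/dt₁ = 3.0682
distance = √((-4.5−2)² + (3−1)²) = 6.8007; v₂ = distance/dt₂ = 6.8007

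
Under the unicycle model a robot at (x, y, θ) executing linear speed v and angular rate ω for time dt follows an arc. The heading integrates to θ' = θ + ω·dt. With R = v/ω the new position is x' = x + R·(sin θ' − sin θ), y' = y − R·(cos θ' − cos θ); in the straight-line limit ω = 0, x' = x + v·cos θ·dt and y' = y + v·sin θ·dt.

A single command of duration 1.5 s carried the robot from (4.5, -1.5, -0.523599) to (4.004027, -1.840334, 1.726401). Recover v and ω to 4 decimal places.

v = -0.5000, ω = 1.5000

Δθ = 1.726401 − -0.523599 = 2.250000
ω = Δθ/dt = 2.250000/1.5 = 1.5000
R = Δx/(sin θ' − sin θ) = -0.3333
v = R·ω = -0.3333·1.5000 = -0.5000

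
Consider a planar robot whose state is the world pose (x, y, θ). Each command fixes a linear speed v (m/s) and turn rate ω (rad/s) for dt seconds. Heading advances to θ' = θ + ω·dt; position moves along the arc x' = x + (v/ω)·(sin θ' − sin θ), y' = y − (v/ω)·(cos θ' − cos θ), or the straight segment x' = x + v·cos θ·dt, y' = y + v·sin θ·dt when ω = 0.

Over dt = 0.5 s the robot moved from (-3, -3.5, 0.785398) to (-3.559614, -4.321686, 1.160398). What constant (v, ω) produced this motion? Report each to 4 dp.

Δθ = 1.160398 − 0.785398 = 0.375000
ω = Δθ/dt = 0.375000/0.5 = 0.7500
R = −Δy/(cos θ' − cos θ) = -2.6667
v = R·ω = -2.6667·0.7500 = -2.0000

v = -2.0000, ω = 0.7500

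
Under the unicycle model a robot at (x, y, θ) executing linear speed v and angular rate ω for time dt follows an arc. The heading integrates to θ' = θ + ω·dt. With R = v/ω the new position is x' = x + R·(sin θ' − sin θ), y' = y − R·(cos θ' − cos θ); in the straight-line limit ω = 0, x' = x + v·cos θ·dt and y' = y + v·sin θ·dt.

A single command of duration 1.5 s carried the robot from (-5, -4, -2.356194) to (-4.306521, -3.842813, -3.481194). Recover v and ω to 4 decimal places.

Δθ = -3.481194 − -2.356194 = -1.125000
ω = Δθ/dt = -1.125000/1.5 = -0.7500
R = Δx/(sin θ' − sin θ) = 0.6667
v = R·ω = 0.6667·-0.7500 = -0.5000

v = -0.5000, ω = -0.7500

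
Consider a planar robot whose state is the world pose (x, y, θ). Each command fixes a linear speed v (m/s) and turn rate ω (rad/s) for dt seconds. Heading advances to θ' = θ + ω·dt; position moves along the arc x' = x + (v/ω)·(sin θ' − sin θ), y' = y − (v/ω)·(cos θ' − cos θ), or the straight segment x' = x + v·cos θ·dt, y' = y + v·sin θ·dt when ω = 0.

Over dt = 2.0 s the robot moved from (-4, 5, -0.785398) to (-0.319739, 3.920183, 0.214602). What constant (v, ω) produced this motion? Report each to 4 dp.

Δθ = 0.214602 − -0.785398 = 1.000000
ω = Δθ/dt = 1.000000/2.0 = 0.5000
R = Δx/(sin θ' − sin θ) = 4.0000
v = R·ω = 4.0000·0.5000 = 2.0000

v = 2.0000, ω = 0.5000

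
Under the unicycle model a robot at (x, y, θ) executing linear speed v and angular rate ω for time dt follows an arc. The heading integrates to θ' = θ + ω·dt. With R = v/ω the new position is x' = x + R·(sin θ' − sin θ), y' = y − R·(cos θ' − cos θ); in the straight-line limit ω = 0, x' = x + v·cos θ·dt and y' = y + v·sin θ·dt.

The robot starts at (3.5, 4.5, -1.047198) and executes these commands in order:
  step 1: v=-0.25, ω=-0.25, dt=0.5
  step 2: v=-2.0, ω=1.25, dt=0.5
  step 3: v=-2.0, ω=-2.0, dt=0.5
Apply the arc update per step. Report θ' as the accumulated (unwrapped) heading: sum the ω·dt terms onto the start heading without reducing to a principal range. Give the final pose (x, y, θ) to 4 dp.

step 1: θ'=-1.1722 (R=1.0000) → pose (3.4444, 4.6119, -1.1722)
step 2: θ'=-0.5472 (R=-1.6000) → pose (2.8023, 5.3572, -0.5472)
step 3: θ'=-1.5472 (R=1.0000) → pose (2.3229, 6.1876, -1.5472)

(2.3229, 6.1876, -1.5472)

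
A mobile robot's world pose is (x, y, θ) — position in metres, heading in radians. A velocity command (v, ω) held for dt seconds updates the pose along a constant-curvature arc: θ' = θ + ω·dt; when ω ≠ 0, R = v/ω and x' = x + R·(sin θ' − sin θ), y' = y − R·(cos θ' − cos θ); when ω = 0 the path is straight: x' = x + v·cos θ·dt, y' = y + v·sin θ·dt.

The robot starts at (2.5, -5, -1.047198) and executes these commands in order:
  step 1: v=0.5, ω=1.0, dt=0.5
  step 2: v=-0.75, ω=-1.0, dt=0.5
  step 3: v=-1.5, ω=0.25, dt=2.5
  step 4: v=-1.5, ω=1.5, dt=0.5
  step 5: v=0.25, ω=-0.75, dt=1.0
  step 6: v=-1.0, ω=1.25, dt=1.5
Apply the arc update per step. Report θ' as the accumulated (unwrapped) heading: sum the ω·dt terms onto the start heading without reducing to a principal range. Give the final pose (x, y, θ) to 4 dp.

step 1: θ'=-0.5472 (R=0.5000) → pose (2.6729, -5.1770, -0.5472)
step 2: θ'=-1.0472 (R=0.7500) → pose (2.4136, -4.9115, -1.0472)
step 3: θ'=-0.4222 (R=-6.0000) → pose (-0.3240, -2.4384, -0.4222)
step 4: θ'=0.3278 (R=-1.0000) → pose (-1.0557, -2.4038, 0.3278)
step 5: θ'=-0.4222 (R=-0.3333) → pose (-0.8118, -2.4153, -0.4222)
step 6: θ'=1.4528 (R=-0.8000) → pose (-1.9341, -3.0509, 1.4528)

(-1.9341, -3.0509, 1.4528)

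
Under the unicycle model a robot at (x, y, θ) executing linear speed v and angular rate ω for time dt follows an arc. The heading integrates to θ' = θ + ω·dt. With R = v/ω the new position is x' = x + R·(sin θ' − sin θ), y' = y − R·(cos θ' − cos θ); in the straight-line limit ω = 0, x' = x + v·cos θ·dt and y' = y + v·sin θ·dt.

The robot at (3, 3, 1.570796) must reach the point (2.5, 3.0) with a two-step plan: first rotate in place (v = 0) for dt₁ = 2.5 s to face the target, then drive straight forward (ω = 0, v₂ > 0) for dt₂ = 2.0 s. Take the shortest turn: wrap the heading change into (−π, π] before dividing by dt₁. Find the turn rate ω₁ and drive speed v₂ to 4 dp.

ω₁ = 0.6283, v₂ = 0.2500

heading to target = atan2(3−3, 2.5−3) = 3.1416
Δθ = wrap(3.1416 − 1.5708) = 1.5708; ω₁ = Δθ/dt₁ = 0.6283
distance = √((2.5−3)² + (3−3)²) = 0.5000; v₂ = distance/dt₂ = 0.2500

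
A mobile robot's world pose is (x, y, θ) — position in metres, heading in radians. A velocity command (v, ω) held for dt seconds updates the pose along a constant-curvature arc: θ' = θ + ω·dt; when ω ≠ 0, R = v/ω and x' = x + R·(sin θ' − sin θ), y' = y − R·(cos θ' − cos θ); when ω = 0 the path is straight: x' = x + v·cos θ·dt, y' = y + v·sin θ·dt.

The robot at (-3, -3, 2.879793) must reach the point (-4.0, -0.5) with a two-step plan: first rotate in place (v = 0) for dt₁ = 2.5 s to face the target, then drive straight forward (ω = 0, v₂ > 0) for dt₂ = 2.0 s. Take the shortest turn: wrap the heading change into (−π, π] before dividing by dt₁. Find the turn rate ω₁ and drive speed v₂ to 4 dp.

heading to target = atan2(-0.5−-3, -4−-3) = 1.9513
Δθ = wrap(1.9513 − 2.8798) = -0.9285; ω₁ = Δθ/dt₁ = -0.3714
distance = √((-4−-3)² + (-0.5−-3)²) = 2.6926; v₂ = distance/dt₂ = 1.3463

ω₁ = -0.3714, v₂ = 1.3463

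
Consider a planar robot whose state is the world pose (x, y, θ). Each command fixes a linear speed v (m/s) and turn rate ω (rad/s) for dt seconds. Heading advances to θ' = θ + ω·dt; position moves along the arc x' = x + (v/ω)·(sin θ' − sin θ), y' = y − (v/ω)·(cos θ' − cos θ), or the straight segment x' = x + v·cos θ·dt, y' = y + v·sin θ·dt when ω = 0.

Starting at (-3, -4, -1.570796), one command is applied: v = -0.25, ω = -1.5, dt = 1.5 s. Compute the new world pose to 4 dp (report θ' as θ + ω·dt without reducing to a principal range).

(-2.7286, -3.8703, -3.8208)

θ' = -1.5708 + -1.5·1.5 = -3.8208
R = v/ω = -0.25/-1.5 = 0.1667
x' = -3 + 0.1667·(sin -3.8208 − sin -1.5708) = -2.7286
y' = -4 − 0.1667·(cos -3.8208 − cos -1.5708) = -3.8703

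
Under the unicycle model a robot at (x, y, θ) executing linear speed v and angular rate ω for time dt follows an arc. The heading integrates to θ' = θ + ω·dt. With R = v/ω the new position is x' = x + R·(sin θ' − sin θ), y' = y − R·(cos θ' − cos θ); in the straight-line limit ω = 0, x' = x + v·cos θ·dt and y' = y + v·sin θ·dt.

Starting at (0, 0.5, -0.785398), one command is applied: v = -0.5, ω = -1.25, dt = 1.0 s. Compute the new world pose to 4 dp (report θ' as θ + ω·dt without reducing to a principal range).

(-0.0748, 0.9621, -2.0354)

θ' = -0.7854 + -1.25·1.0 = -2.0354
R = v/ω = -0.5/-1.25 = 0.4000
x' = 0 + 0.4000·(sin -2.0354 − sin -0.7854) = -0.0748
y' = 0.5 − 0.4000·(cos -2.0354 − cos -0.7854) = 0.9621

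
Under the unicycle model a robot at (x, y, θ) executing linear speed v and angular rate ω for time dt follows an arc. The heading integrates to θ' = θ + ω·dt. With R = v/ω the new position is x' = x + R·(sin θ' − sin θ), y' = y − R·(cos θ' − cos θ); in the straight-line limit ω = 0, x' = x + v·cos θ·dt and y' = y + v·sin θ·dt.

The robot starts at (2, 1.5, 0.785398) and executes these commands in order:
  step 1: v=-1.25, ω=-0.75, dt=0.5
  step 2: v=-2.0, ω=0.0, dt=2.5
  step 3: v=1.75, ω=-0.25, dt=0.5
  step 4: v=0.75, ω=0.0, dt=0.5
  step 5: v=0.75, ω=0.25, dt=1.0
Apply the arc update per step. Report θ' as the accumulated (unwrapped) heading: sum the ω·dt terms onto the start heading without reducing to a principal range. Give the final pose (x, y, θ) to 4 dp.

step 1: θ'=0.4104 (R=1.6667) → pose (1.4864, 1.1502, 0.4104)
step 2: θ'=0.4104 (straight) → pose (-3.0984, -0.8446, 0.4104)
step 3: θ'=0.2854 (R=-7.0000) → pose (-2.2763, -0.5465, 0.2854)
step 4: θ'=0.2854 (straight) → pose (-1.9165, -0.4409, 0.2854)
step 5: θ'=0.5354 (R=3.0000) → pose (-1.2306, -0.1425, 0.5354)

(-1.2306, -0.1425, 0.5354)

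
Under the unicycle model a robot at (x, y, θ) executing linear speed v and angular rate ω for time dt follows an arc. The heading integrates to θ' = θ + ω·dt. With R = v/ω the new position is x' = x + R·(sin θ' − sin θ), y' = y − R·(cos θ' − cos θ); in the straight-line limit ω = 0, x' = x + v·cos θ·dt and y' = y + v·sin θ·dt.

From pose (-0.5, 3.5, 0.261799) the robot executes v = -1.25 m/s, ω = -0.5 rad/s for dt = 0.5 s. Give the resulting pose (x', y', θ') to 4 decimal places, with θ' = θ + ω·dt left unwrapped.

(-1.1175, 3.4150, 0.0118)

θ' = 0.2618 + -0.5·0.5 = 0.0118
R = v/ω = -1.25/-0.5 = 2.5000
x' = -0.5 + 2.5000·(sin 0.0118 − sin 0.2618) = -1.1175
y' = 3.5 − 2.5000·(cos 0.0118 − cos 0.2618) = 3.4150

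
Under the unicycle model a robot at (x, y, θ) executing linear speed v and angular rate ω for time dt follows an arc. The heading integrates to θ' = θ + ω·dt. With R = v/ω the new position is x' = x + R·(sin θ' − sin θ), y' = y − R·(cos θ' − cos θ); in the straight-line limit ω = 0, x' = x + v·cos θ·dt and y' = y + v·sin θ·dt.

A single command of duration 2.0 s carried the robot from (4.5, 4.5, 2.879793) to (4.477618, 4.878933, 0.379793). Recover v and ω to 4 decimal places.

v = 0.2500, ω = -1.2500

Δθ = 0.379793 − 2.879793 = -2.500000
ω = Δθ/dt = -2.500000/2.0 = -1.2500
R = −Δy/(cos θ' − cos θ) = -0.2000
v = R·ω = -0.2000·-1.2500 = 0.2500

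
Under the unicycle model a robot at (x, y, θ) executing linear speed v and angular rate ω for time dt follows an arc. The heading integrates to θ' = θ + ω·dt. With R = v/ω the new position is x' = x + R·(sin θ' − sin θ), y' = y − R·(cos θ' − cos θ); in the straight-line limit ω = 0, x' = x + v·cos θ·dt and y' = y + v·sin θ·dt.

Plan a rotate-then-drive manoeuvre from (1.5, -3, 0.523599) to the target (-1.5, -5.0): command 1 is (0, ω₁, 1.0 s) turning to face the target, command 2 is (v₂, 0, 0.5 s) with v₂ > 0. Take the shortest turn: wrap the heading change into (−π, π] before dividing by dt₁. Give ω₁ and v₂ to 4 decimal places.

heading to target = atan2(-5−-3, -1.5−1.5) = -2.5536
Δθ = wrap(-2.5536 − 0.5236) = -3.0772; ω₁ = Δθ/dt₁ = -3.0772
distance = √((-1.5−1.5)² + (-5−-3)²) = 3.6056; v₂ = distance/dt₂ = 7.2111

ω₁ = -3.0772, v₂ = 7.2111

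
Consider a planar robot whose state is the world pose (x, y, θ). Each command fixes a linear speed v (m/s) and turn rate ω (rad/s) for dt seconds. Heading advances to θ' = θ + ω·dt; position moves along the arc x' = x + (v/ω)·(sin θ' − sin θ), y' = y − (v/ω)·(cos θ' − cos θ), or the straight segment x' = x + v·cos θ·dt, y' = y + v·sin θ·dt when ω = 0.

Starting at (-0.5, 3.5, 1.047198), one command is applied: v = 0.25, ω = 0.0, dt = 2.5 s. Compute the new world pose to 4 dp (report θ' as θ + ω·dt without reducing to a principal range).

θ' = 1.0472 + 0.0·2.5 = 1.0472
ω = 0 → straight: x' = -0.5 + 0.25·cos(1.0472)·2.5 = -0.1875
y' = 3.5 + 0.25·sin(1.0472)·2.5 = 4.0413

(-0.1875, 4.0413, 1.0472)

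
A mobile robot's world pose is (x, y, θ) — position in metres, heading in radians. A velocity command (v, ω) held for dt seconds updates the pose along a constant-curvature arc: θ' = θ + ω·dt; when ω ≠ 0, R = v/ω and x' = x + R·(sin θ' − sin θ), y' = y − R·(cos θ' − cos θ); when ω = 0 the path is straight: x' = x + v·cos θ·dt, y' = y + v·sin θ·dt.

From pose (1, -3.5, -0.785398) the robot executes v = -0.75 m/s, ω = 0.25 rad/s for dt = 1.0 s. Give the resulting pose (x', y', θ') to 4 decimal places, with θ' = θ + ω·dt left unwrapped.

θ' = -0.7854 + 0.25·1.0 = -0.5354
R = v/ω = -0.75/0.25 = -3.0000
x' = 1 + -3.0000·(sin -0.5354 − sin -0.7854) = 0.4092
y' = -3.5 − -3.0000·(cos -0.5354 − cos -0.7854) = -3.0411

(0.4092, -3.0411, -0.5354)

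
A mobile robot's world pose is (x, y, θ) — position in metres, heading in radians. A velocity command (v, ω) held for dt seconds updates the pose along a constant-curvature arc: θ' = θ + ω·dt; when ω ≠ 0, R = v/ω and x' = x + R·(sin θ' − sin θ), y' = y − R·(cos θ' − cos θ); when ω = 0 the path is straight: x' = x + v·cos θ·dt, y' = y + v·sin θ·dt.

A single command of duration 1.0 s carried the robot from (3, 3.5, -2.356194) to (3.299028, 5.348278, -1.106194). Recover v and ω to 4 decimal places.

Δθ = -1.106194 − -2.356194 = 1.250000
ω = Δθ/dt = 1.250000/1.0 = 1.2500
R = −Δy/(cos θ' − cos θ) = -1.6000
v = R·ω = -1.6000·1.2500 = -2.0000

v = -2.0000, ω = 1.2500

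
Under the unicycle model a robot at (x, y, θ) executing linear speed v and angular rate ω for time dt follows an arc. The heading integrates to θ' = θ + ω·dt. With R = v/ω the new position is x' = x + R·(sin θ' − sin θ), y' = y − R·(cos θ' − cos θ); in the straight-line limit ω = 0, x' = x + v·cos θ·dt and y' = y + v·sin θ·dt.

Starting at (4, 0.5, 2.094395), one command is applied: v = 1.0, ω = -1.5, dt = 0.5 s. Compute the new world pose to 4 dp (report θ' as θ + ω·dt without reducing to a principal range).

θ' = 2.0944 + -1.5·0.5 = 1.3444
R = v/ω = 1.0/-1.5 = -0.6667
x' = 4 + -0.6667·(sin 1.3444 − sin 2.0944) = 3.9277
y' = 0.5 − -0.6667·(cos 1.3444 − cos 2.0944) = 0.9830

(3.9277, 0.9830, 1.3444)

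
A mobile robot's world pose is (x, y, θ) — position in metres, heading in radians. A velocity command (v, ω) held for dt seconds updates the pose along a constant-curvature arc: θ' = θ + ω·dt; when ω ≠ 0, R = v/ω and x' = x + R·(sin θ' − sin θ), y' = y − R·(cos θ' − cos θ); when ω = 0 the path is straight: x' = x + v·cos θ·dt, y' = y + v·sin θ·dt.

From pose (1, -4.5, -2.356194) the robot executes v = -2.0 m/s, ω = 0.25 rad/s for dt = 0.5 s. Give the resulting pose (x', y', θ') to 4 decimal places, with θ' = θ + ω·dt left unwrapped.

(1.6611, -3.7506, -2.2312)

θ' = -2.3562 + 0.25·0.5 = -2.2312
R = v/ω = -2.0/0.25 = -8.0000
x' = 1 + -8.0000·(sin -2.2312 − sin -2.3562) = 1.6611
y' = -4.5 − -8.0000·(cos -2.2312 − cos -2.3562) = -3.7506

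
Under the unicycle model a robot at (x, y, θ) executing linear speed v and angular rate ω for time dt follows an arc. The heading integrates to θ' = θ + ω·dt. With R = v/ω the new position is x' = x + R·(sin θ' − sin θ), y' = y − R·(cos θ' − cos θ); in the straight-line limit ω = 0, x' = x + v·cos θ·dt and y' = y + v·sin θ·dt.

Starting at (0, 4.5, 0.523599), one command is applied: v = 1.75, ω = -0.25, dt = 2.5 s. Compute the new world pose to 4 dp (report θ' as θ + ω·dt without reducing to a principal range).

θ' = 0.5236 + -0.25·2.5 = -0.1014
R = v/ω = 1.75/-0.25 = -7.0000
x' = 0 + -7.0000·(sin -0.1014 − sin 0.5236) = 4.2086
y' = 4.5 − -7.0000·(cos -0.1014 − cos 0.5236) = 5.4019

(4.2086, 5.4019, -0.1014)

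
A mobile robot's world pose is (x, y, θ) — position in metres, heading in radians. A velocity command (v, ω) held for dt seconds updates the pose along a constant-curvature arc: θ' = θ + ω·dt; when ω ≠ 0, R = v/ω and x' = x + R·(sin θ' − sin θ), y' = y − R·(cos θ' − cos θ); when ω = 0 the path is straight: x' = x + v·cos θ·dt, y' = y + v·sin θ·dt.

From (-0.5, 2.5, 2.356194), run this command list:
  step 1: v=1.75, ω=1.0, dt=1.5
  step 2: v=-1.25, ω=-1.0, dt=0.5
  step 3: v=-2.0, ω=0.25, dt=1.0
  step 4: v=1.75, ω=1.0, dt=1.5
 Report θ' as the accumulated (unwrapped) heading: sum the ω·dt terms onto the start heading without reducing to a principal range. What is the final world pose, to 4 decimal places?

(-1.2824, 1.2901, 5.1062)

step 1: θ'=3.8562 (R=1.7500) → pose (-2.8842, 2.5844, 3.8562)
step 2: θ'=3.3562 (R=1.2500) → pose (-2.3313, 2.8616, 3.3562)
step 3: θ'=3.6062 (R=-8.0000) → pose (-0.4504, 3.5261, 3.6062)
step 4: θ'=5.1062 (R=1.7500) → pose (-1.2824, 1.2901, 5.1062)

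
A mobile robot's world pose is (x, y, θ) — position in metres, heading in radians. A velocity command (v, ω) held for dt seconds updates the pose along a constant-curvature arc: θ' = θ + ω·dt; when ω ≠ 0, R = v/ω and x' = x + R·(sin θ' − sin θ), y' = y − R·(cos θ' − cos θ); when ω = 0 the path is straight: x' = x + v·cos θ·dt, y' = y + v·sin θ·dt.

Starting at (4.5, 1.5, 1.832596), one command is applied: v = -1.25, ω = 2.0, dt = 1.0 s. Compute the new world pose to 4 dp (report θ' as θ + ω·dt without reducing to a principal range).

(5.5020, 1.1801, 3.8326)

θ' = 1.8326 + 2.0·1.0 = 3.8326
R = v/ω = -1.25/2.0 = -0.6250
x' = 4.5 + -0.6250·(sin 3.8326 − sin 1.8326) = 5.5020
y' = 1.5 − -0.6250·(cos 3.8326 − cos 1.8326) = 1.1801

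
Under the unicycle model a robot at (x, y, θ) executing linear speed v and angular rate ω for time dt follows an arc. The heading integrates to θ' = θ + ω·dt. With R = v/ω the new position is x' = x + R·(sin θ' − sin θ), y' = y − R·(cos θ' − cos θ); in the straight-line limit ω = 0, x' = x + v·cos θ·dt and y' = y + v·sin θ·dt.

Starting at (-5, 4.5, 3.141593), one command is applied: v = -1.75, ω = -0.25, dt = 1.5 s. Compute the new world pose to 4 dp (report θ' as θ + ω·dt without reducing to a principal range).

(-2.4361, 4.0136, 2.7666)

θ' = 3.1416 + -0.25·1.5 = 2.7666
R = v/ω = -1.75/-0.25 = 7.0000
x' = -5 + 7.0000·(sin 2.7666 − sin 3.1416) = -2.4361
y' = 4.5 − 7.0000·(cos 2.7666 − cos 3.1416) = 4.0136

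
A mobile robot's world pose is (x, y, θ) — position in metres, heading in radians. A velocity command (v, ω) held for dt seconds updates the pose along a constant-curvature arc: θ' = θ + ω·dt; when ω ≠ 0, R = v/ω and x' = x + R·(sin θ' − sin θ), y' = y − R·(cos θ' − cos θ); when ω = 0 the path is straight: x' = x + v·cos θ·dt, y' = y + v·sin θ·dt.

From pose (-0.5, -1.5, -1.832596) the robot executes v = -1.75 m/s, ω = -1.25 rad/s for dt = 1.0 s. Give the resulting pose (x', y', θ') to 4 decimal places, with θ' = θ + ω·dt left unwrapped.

(0.7697, -0.4648, -3.0826)

θ' = -1.8326 + -1.25·1.0 = -3.0826
R = v/ω = -1.75/-1.25 = 1.4000
x' = -0.5 + 1.4000·(sin -3.0826 − sin -1.8326) = 0.7697
y' = -1.5 − 1.4000·(cos -3.0826 − cos -1.8326) = -0.4648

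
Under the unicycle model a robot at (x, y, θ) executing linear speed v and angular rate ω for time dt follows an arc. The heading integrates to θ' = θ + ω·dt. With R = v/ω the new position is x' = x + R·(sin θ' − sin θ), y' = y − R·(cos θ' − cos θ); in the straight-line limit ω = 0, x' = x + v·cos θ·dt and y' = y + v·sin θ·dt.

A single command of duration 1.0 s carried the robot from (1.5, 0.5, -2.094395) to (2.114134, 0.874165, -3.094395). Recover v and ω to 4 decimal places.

Δθ = -3.094395 − -2.094395 = -1.000000
ω = Δθ/dt = -1.000000/1.0 = -1.0000
R = Δx/(sin θ' − sin θ) = 0.7500
v = R·ω = 0.7500·-1.0000 = -0.7500

v = -0.7500, ω = -1.0000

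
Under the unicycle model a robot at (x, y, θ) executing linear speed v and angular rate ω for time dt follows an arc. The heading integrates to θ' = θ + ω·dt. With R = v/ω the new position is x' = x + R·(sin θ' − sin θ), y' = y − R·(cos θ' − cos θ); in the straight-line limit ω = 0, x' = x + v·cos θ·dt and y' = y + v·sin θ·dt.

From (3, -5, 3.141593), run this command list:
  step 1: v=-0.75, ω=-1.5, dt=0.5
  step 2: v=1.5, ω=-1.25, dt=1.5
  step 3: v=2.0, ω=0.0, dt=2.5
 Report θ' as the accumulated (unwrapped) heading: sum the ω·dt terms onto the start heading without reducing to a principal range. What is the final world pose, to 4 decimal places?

(7.9136, -0.7431, 0.5166)

step 1: θ'=2.3916 (R=0.5000) → pose (3.3408, -5.1342, 2.3916)
step 2: θ'=0.5166 (R=-1.2000) → pose (3.5661, -3.2127, 0.5166)
step 3: θ'=0.5166 (straight) → pose (7.9136, -0.7431, 0.5166)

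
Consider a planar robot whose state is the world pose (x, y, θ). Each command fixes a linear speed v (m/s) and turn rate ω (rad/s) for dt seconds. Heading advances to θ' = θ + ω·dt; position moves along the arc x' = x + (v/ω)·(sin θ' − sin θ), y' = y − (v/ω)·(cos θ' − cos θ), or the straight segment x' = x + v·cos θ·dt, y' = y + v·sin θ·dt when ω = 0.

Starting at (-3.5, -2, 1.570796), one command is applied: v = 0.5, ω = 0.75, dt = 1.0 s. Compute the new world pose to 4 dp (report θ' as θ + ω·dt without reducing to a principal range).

(-3.6789, -1.5456, 2.3208)

θ' = 1.5708 + 0.75·1.0 = 2.3208
R = v/ω = 0.5/0.75 = 0.6667
x' = -3.5 + 0.6667·(sin 2.3208 − sin 1.5708) = -3.6789
y' = -2 − 0.6667·(cos 2.3208 − cos 1.5708) = -1.5456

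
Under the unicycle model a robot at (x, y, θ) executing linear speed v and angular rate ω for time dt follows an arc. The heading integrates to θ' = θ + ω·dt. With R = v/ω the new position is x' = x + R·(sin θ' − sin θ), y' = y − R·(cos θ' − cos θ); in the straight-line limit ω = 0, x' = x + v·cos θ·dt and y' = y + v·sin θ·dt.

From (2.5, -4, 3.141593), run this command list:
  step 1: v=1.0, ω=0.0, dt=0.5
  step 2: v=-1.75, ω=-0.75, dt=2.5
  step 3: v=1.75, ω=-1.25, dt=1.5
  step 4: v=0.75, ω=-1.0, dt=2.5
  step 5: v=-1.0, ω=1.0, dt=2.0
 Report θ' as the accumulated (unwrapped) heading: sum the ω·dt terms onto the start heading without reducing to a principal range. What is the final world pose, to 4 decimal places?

step 1: θ'=3.1416 (straight) → pose (2.0000, -4.0000, 3.1416)
step 2: θ'=1.2666 (R=2.3333) → pose (4.2262, -7.0322, 1.2666)
step 3: θ'=-0.6084 (R=-1.4000) → pose (6.3621, -6.3028, -0.6084)
step 4: θ'=-3.1084 (R=-0.7500) → pose (5.9583, -7.6678, -3.1084)
step 5: θ'=-1.1084 (R=-1.0000) → pose (6.8201, -6.2223, -1.1084)

(6.8201, -6.2223, -1.1084)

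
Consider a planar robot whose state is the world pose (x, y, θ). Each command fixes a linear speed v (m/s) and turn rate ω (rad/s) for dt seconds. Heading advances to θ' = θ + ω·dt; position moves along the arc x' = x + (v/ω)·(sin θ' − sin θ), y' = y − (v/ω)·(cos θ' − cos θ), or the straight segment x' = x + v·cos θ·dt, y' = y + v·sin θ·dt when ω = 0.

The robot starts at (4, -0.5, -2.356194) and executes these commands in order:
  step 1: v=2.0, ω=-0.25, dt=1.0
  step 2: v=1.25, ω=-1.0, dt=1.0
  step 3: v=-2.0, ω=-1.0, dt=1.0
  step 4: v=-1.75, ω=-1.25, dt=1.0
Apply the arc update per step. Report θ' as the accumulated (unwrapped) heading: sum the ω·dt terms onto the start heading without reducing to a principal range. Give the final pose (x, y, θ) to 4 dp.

step 1: θ'=-2.6062 (R=-8.0000) → pose (2.4246, -1.7237, -2.6062)
step 2: θ'=-3.6062 (R=-1.2500) → pose (1.2268, -1.7661, -3.6062)
step 3: θ'=-4.6062 (R=2.0000) → pose (2.3194, -3.3421, -4.6062)
step 4: θ'=-5.8562 (R=1.4000) → pose (1.5071, -4.7648, -5.8562)

(1.5071, -4.7648, -5.8562)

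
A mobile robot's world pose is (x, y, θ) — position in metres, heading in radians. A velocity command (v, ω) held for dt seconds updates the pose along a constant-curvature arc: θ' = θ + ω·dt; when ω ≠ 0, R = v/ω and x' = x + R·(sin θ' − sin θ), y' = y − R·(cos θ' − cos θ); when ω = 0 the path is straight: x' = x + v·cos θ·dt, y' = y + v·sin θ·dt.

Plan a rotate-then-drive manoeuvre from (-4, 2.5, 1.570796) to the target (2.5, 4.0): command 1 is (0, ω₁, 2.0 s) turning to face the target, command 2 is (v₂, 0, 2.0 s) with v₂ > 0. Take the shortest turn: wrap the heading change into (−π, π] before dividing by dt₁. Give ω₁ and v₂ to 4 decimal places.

ω₁ = -0.6720, v₂ = 3.3354

heading to target = atan2(4−2.5, 2.5−-4) = 0.2268
Δθ = wrap(0.2268 − 1.5708) = -1.3440; ω₁ = Δθ/dt₁ = -0.6720
distance = √((2.5−-4)² + (4−2.5)²) = 6.6708; v₂ = distance/dt₂ = 3.3354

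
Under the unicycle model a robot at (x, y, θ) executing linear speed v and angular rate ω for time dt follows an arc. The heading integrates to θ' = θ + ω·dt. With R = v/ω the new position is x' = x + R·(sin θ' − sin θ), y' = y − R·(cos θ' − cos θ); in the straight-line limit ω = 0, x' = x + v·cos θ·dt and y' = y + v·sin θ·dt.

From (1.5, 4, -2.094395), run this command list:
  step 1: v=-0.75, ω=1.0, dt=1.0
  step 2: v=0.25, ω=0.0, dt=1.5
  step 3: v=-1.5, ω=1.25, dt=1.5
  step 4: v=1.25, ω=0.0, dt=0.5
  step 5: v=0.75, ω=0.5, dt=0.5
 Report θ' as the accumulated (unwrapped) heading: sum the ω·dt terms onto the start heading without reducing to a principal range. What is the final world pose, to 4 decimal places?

(0.4530, 5.4221, 1.0306)

step 1: θ'=-1.0944 (R=-0.7500) → pose (1.5170, 4.7189, -1.0944)
step 2: θ'=-1.0944 (straight) → pose (1.6889, 4.3857, -1.0944)
step 3: θ'=0.7806 (R=-1.2000) → pose (-0.2219, 4.6880, 0.7806)
step 4: θ'=0.7806 (straight) → pose (0.2222, 5.1278, 0.7806)
step 5: θ'=1.0306 (R=1.5000) → pose (0.4530, 5.4221, 1.0306)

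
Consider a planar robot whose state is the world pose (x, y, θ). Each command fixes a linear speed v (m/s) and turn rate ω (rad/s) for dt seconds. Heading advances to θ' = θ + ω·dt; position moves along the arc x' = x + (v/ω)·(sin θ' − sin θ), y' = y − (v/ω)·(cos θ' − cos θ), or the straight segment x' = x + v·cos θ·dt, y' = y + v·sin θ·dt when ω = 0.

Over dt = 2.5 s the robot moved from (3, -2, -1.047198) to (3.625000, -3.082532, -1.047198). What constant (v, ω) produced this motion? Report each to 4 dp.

v = 0.5000, ω = 0.0000

Δθ = -1.047198 − -1.047198 = 0.000000
ω = Δθ/dt = 0.000000/2.5 = 0.0000
ω = 0 → v = (Δx·cos θ + Δy·sin θ)/dt = 0.5000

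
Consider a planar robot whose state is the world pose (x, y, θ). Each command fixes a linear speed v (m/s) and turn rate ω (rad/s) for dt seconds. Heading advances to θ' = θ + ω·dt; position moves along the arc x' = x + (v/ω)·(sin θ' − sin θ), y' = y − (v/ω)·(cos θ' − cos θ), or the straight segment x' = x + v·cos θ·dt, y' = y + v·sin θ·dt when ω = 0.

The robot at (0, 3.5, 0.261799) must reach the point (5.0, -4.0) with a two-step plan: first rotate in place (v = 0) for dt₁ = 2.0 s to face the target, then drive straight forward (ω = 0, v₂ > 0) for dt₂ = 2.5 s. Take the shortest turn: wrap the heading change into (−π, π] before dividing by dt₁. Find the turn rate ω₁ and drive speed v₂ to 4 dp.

ω₁ = -0.6223, v₂ = 3.6056

heading to target = atan2(-4−3.5, 5−0) = -0.9828
Δθ = wrap(-0.9828 − 0.2618) = -1.2446; ω₁ = Δθ/dt₁ = -0.6223
distance = √((5−0)² + (-4−3.5)²) = 9.0139; v₂ = distance/dt₂ = 3.6056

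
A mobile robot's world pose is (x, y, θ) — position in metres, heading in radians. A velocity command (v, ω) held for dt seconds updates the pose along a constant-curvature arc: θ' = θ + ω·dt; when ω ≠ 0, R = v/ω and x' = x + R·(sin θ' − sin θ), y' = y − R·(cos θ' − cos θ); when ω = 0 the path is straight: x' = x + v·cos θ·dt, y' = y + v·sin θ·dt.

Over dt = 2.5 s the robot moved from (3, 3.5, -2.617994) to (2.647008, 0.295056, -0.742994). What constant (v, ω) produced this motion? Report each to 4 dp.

Δθ = -0.742994 − -2.617994 = 1.875000
ω = Δθ/dt = 1.875000/2.5 = 0.7500
R = −Δy/(cos θ' − cos θ) = 2.0000
v = R·ω = 2.0000·0.7500 = 1.5000

v = 1.5000, ω = 0.7500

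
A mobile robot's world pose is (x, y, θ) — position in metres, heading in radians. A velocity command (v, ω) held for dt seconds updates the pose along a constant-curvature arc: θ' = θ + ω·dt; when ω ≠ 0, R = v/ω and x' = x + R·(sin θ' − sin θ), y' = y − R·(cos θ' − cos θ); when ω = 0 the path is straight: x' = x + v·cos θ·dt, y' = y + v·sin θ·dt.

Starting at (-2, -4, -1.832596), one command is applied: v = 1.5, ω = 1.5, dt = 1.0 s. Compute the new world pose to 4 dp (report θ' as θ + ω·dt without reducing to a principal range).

θ' = -1.8326 + 1.5·1.0 = -0.3326
R = v/ω = 1.5/1.5 = 1.0000
x' = -2 + 1.0000·(sin -0.3326 − sin -1.8326) = -1.3606
y' = -4 − 1.0000·(cos -0.3326 − cos -1.8326) = -5.2040

(-1.3606, -5.2040, -0.3326)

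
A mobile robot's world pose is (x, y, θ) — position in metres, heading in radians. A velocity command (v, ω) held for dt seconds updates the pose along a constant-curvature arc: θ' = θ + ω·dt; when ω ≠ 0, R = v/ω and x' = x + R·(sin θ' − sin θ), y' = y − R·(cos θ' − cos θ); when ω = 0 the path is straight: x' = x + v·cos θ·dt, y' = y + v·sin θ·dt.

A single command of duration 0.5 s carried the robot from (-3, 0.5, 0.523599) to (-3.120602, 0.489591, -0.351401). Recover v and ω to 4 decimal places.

v = -0.2500, ω = -1.7500

Δθ = -0.351401 − 0.523599 = -0.875000
ω = Δθ/dt = -0.875000/0.5 = -1.7500
R = Δx/(sin θ' − sin θ) = 0.1429
v = R·ω = 0.1429·-1.7500 = -0.2500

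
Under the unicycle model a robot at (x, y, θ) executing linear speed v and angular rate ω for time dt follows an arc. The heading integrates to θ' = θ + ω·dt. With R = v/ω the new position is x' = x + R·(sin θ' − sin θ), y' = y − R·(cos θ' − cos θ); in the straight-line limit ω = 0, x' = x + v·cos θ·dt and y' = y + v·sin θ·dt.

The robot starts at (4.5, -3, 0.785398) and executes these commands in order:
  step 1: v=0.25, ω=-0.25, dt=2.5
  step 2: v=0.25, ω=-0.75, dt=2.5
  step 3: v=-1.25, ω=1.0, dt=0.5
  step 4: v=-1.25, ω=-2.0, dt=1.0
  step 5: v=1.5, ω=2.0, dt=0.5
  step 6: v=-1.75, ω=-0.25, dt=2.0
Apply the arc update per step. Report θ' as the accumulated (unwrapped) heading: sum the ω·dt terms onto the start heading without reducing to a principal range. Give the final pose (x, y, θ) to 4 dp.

(8.0415, 0.2315, -2.7146)

step 1: θ'=0.1604 (R=-1.0000) → pose (5.0474, -2.7199, 0.1604)
step 2: θ'=-1.7146 (R=-0.3333) → pose (5.4305, -3.0968, -1.7146)
step 3: θ'=-1.2146 (R=-1.2500) → pose (5.3650, -2.4817, -1.2146)
step 4: θ'=-3.2146 (R=0.6250) → pose (5.9963, -1.6405, -3.2146)
step 5: θ'=-2.2146 (R=0.7500) → pose (5.3418, -1.9383, -2.2146)
step 6: θ'=-2.7146 (R=7.0000) → pose (8.0415, 0.2315, -2.7146)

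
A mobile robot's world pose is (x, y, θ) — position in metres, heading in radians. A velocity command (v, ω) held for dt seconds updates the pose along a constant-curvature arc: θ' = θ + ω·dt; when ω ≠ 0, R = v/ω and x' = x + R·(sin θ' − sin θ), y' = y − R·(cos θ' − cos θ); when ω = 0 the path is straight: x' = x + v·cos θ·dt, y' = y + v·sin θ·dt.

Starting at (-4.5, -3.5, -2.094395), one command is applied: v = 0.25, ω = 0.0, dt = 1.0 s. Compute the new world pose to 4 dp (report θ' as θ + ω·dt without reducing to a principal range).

(-4.6250, -3.7165, -2.0944)

θ' = -2.0944 + 0.0·1.0 = -2.0944
ω = 0 → straight: x' = -4.5 + 0.25·cos(-2.0944)·1.0 = -4.6250
y' = -3.5 + 0.25·sin(-2.0944)·1.0 = -3.7165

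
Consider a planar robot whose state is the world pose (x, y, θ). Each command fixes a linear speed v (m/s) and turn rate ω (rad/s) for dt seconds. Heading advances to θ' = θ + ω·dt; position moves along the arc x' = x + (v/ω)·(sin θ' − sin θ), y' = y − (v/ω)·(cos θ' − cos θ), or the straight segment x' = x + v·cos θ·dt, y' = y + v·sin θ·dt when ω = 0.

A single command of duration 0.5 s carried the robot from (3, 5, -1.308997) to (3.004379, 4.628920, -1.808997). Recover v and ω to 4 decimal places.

v = 0.7500, ω = -1.0000

Δθ = -1.808997 − -1.308997 = -0.500000
ω = Δθ/dt = -0.500000/0.5 = -1.0000
R = −Δy/(cos θ' − cos θ) = -0.7500
v = R·ω = -0.7500·-1.0000 = 0.7500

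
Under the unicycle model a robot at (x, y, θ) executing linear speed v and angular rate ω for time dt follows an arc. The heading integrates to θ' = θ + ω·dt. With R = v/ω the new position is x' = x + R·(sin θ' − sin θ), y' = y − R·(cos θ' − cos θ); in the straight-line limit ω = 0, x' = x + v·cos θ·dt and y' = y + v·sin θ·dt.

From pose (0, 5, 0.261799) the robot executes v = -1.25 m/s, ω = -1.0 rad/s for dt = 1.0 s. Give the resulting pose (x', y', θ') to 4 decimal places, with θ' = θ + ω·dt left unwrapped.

(-1.1647, 5.2828, -0.7382)

θ' = 0.2618 + -1.0·1.0 = -0.7382
R = v/ω = -1.25/-1.0 = 1.2500
x' = 0 + 1.2500·(sin -0.7382 − sin 0.2618) = -1.1647
y' = 5 − 1.2500·(cos -0.7382 − cos 0.2618) = 5.2828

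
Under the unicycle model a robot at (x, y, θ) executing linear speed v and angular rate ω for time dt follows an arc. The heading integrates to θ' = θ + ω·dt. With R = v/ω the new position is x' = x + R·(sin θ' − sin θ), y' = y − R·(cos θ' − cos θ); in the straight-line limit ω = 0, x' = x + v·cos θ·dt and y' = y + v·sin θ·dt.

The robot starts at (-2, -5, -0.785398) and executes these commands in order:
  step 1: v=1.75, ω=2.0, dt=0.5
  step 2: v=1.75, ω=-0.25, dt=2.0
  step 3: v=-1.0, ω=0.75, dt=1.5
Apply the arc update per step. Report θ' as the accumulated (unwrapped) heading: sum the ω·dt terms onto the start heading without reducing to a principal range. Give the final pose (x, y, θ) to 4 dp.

step 1: θ'=0.2146 (R=0.8750) → pose (-1.1949, -5.2362, 0.2146)
step 2: θ'=-0.2854 (R=-7.0000) → pose (2.2665, -5.3588, -0.2854)
step 3: θ'=0.8396 (R=-1.3333) → pose (0.8987, -5.7478, 0.8396)

(0.8987, -5.7478, 0.8396)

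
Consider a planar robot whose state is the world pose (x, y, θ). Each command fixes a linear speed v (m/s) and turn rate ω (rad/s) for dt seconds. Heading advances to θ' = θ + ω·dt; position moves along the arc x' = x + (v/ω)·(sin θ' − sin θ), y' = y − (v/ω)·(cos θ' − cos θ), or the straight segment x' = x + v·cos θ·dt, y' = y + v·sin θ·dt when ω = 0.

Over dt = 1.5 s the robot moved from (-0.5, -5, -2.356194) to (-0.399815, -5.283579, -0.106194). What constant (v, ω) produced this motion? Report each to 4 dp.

Δθ = -0.106194 − -2.356194 = 2.250000
ω = Δθ/dt = 2.250000/1.5 = 1.5000
R = −Δy/(cos θ' − cos θ) = 0.1667
v = R·ω = 0.1667·1.5000 = 0.2500

v = 0.2500, ω = 1.5000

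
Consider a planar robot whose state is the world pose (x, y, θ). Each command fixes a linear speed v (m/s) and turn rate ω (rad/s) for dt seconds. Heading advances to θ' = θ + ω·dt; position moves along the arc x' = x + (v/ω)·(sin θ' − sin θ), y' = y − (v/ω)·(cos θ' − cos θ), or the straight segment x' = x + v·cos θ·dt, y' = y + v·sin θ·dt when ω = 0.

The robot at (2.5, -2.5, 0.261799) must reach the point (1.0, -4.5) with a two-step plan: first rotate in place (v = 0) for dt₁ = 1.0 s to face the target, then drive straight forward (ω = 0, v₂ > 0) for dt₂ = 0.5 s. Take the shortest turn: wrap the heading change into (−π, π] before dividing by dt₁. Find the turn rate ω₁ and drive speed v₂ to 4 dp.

heading to target = atan2(-4.5−-2.5, 1−2.5) = -2.2143
Δθ = wrap(-2.2143 − 0.2618) = -2.4761; ω₁ = Δθ/dt₁ = -2.4761
distance = √((1−2.5)² + (-4.5−-2.5)²) = 2.5000; v₂ = distance/dt₂ = 5.0000

ω₁ = -2.4761, v₂ = 5.0000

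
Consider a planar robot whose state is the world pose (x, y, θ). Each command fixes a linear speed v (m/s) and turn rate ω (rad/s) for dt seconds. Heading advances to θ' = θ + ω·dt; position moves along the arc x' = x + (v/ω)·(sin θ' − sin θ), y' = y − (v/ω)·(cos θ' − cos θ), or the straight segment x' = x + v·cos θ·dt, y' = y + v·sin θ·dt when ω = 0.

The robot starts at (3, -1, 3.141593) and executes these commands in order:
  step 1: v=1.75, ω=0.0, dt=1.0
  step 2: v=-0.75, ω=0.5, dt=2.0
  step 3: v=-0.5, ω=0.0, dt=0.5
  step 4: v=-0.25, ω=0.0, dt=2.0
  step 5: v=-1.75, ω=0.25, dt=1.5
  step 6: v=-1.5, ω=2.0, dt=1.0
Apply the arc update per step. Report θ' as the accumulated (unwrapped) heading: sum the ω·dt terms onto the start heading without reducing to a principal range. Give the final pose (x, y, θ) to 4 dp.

(2.9842, 3.6165, 6.5166)

step 1: θ'=3.1416 (straight) → pose (1.2500, -1.0000, 3.1416)
step 2: θ'=4.1416 (R=-1.5000) → pose (2.5122, -0.3105, 4.1416)
step 3: θ'=4.1416 (straight) → pose (2.6473, -0.1001, 4.1416)
step 4: θ'=4.1416 (straight) → pose (2.9174, 0.3206, 4.1416)
step 5: θ'=4.5166 (R=-7.0000) → pose (3.8934, 2.7409, 4.5166)
step 6: θ'=6.5166 (R=-0.7500) → pose (2.9842, 3.6165, 6.5166)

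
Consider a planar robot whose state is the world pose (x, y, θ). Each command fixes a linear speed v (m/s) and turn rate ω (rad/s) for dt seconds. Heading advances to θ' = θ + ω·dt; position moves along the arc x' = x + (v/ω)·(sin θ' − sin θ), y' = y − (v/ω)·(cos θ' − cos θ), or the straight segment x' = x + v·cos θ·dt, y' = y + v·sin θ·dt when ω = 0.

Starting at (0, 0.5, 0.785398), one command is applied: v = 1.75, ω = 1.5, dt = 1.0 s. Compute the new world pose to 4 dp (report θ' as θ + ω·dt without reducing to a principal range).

θ' = 0.7854 + 1.5·1.0 = 2.2854
R = v/ω = 1.75/1.5 = 1.1667
x' = 0 + 1.1667·(sin 2.2854 − sin 0.7854) = 0.0563
y' = 0.5 − 1.1667·(cos 2.2854 − cos 0.7854) = 2.0895

(0.0563, 2.0895, 2.2854)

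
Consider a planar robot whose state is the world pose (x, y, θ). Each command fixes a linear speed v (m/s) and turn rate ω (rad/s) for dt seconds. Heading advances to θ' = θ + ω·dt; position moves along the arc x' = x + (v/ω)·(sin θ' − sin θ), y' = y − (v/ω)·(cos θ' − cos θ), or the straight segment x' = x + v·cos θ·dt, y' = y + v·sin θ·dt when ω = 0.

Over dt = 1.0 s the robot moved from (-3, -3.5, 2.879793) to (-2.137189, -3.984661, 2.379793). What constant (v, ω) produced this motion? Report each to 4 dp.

Δθ = 2.379793 − 2.879793 = -0.500000
ω = Δθ/dt = -0.500000/1.0 = -0.5000
R = Δx/(sin θ' − sin θ) = 2.0000
v = R·ω = 2.0000·-0.5000 = -1.0000

v = -1.0000, ω = -0.5000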